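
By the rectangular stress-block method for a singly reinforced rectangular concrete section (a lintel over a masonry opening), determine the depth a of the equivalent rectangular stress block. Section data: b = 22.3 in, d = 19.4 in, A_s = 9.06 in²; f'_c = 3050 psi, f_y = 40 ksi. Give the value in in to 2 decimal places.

T = A_s f_y = 9.06 × 40 = 362.4 kips.
a = T/(0.85 f'_c b) = 362.4/(0.85 × 3.05 × 22.3) = 6.27 in.

a ≈ 6.27 in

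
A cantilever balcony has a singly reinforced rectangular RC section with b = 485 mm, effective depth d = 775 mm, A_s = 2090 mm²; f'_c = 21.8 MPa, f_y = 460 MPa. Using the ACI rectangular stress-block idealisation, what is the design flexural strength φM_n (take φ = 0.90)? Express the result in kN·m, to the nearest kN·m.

φM_n ≈ 624 kN·m

T = A_s f_y = 2090 × 460 = 961400 N = 961.4 kN.
From C = T: a = T/(0.85 f'_c b) = 961400/(0.85 × 21.8 × 485) = 106.98 mm.
M_n = T(d − a/2) = 961.4 kN × (775 − 53.49) mm = 693.66 kN·m.
φM_n = 0.90 × 693.66 = 624.29 kN·m.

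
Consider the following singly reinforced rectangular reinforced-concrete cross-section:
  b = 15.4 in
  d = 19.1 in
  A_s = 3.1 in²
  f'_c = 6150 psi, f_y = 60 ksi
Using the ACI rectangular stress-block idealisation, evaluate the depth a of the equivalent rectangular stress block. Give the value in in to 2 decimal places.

T = A_s f_y = 3.1 × 60 = 186 kips.
a = T/(0.85 f'_c b) = 186/(0.85 × 6.15 × 15.4) = 2.31 in.

a ≈ 2.31 in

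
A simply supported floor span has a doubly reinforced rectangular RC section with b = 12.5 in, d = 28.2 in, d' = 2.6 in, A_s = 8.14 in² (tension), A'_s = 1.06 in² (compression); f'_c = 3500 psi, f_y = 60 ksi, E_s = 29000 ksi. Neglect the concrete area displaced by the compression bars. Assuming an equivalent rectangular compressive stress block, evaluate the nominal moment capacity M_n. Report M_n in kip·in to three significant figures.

M_n ≈ 11200 kip·in

Assume both steels yield.
a = (A_s − A'_s) f_y/(0.85 f'_c b) = (8.14 − 1.06) × 60/(0.85 × 3.5 × 12.5) = 11.423 in.
c = a/β₁ = 11.423/0.85 = 13.439 in; ε'_s = 0.003(c − d')/c = 0.0024 ≥ ε_y = 0.0021, so the compression steel yields.
M_n = (A_s − A'_s) f_y (d − a/2) + A'_s f_y (d − d') = 424.8 × (28.2 − 5.7115) + 63.6 × (28.2 − 2.6) = 9553.1 + 1628.2 = 11181.3 kip·in.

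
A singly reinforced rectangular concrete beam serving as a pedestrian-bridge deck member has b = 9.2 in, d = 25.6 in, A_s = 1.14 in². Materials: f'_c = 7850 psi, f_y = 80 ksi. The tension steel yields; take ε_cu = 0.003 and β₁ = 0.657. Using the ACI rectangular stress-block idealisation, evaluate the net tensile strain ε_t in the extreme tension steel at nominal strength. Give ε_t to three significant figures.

ε_t ≈ 0.0310

a = A_s f_y/(0.85 f'_c b) = 1.486 in.
β₁ = 0.657, so c = a/β₁ = 1.486/0.657 = 2.262 in.
From the linear strain diagram with ε_cu = 0.003: ε_t = 0.003 (d − c)/c = 0.003 × (25.6 − 2.262)/2.262 = 0.0310.
Since ε_t ≥ 0.005, the section is tension-controlled.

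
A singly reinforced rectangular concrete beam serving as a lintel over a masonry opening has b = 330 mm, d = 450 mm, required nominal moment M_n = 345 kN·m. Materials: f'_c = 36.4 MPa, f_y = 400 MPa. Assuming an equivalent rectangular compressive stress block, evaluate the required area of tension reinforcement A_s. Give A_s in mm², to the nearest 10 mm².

A_s ≈ 2110 mm²

With M_n = 0.85 f'_c a b (d − a/2), solve the quadratic for a:
a = d − √(d² − 2M_n/(0.85 f'_c b)) = 450 − √(450² − 2 × 345×10⁶/(0.85 × 36.4 × 330)) = 82.68 mm.
A_s = 0.85 f'_c a b / f_y = 0.85 × 36.4 × 82.68 × 330 / 400 = 2110.4 mm².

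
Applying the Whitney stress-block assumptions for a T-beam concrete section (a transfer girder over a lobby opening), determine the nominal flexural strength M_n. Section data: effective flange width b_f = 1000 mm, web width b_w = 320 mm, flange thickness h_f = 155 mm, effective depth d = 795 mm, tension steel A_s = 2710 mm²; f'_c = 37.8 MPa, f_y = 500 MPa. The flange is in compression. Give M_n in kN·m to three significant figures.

M_n ≈ 1050 kN·m

Tension: T = A_s f_y = 2710 × 500 = 1355000 N.
Try a within the flange: a = T/(0.85 f'_c b_f) = 1355000/(0.85 × 37.8 × 1000) = 42.17 mm.
Since a = 42.17 ≤ h_f = 155 mm, the stress block lies entirely in the flange; analyse as a rectangular beam of width b_f.
M_n = T(d − a/2) = 1355000 × (795 − 21.085) = 1048.65 × 10⁶ N·mm.
M_n = 1048.65 kN·m.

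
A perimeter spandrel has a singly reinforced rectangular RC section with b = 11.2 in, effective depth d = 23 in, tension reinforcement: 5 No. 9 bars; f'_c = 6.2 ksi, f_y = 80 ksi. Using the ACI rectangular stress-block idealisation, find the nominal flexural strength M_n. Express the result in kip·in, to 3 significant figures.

M_n ≈ 7840 kip·in

A_s = 5 × 1 = 5 in².
T = A_s f_y = 5 × 80 = 400 kips.
a = T/(0.85 f'_c b) = 400/(0.85 × 6.2 × 11.2) = 6.777 in.
M_n = T(d − a/2) = 400 × (23 − 3.3885) = 7844.6 kip·in.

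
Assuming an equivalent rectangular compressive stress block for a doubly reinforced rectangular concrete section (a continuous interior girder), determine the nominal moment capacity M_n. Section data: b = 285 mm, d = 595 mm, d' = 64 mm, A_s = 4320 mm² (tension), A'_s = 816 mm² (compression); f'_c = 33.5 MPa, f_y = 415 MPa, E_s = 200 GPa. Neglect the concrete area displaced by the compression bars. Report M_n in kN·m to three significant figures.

M_n ≈ 915 kN·m

Assume both tension and compression steel yield.
Net tension couple steel: A_s − A'_s = 3504 mm².
a = (A_s − A'_s) f_y / (0.85 f'_c b) = 1454160/(0.85 × 33.5 × 285) = 179.19 mm.
c = a/β₁ = 179.19/0.811 = 220.95 mm; ε'_s = 0.003(c − d')/c = 0.0021 ≥ f_y/E_s = 0.0021, so compression steel does yield.
M_n = (A_s − A'_s) f_y (d − a/2) + A'_s f_y (d − d') = [1454160 × (595 − 89.595) + 338640 × (595 − 64)] × 10⁻⁶ = 734.94 + 179.82 = 914.76 kN·m.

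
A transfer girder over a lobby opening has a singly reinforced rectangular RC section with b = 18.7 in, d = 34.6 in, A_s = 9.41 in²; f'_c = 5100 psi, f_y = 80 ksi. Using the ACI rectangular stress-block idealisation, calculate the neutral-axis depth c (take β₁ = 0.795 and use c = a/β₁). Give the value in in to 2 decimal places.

c ≈ 11.68 in

T = A_s f_y = 9.41 × 80 = 752.8 kips.
a = T/(0.85 f'_c b) = 752.8/(0.85 × 5.1 × 18.7) = 9.2864 in.
With β₁ = 0.795, c = a/β₁ = 9.2864/0.795 = 11.68 in.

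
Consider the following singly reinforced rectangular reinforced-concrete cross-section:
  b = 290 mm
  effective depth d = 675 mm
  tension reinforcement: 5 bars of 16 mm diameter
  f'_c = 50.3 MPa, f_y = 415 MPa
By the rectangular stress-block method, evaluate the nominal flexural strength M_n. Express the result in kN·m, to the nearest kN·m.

M_n ≈ 275 kN·m

A_s = 5 × 201 = 1005 mm².
T = A_s f_y = 1005 × 415 = 417075 N = 417.075 kN.
From C = T: a = T/(0.85 f'_c b) = 417075/(0.85 × 50.3 × 290) = 33.64 mm.
M_n = T(d − a/2) = 417.075 kN × (675 − 16.82) mm = 274.51 kN·m.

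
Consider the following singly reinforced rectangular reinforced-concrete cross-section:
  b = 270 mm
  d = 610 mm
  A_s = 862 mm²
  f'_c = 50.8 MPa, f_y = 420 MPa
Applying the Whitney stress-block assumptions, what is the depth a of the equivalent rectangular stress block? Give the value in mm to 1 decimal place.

a ≈ 31.1 mm

T = A_s f_y = 862 × 420 = 362040 N = 362.04 kN.
Setting C = 0.85 f'_c a b equal to T: a = 362040/(0.85 × 50.8 × 270) = 31.1 mm.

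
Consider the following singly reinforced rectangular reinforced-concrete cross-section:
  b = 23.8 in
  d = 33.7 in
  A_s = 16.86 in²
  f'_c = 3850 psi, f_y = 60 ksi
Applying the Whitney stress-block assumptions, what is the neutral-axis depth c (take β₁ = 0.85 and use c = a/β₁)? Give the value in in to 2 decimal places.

T = A_s f_y = 16.86 × 60 = 1011.6 kips.
a = T/(0.85 f'_c b) = 1011.6/(0.85 × 3.85 × 23.8) = 12.9883 in.
With β₁ = 0.85, c = a/β₁ = 12.9883/0.85 = 15.28 in.

c ≈ 15.28 in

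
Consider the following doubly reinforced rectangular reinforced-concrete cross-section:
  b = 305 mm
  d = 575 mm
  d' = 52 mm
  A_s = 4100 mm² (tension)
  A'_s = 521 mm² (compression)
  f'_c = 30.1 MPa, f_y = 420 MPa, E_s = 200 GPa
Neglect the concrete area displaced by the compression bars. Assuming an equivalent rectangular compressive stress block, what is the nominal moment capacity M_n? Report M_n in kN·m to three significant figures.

Assume both tension and compression steel yield.
Net tension couple steel: A_s − A'_s = 3579 mm².
a = (A_s − A'_s) f_y / (0.85 f'_c b) = 1503180/(0.85 × 30.1 × 305) = 192.63 mm.
c = a/β₁ = 192.63/0.835 = 230.69 mm; ε'_s = 0.003(c − d')/c = 0.0023 ≥ f_y/E_s = 0.0021, so compression steel does yield.
M_n = (A_s − A'_s) f_y (d − a/2) + A'_s f_y (d − d') = [1503180 × (575 − 96.315) + 218820 × (575 − 52)] × 10⁻⁶ = 719.55 + 114.44 = 833.99 kN·m.

M_n ≈ 834 kN·m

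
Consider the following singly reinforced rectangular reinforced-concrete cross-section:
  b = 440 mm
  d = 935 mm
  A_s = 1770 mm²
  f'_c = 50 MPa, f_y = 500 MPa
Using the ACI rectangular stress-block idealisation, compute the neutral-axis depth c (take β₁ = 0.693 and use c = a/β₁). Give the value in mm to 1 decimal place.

T = A_s f_y = 1770 × 500 = 885000 N = 885 kN.
Setting C = 0.85 f'_c a b equal to T: a = 885000/(0.85 × 50 × 440) = 47.326 mm.
With β₁ = 0.693, c = a/β₁ = 47.326/0.693 = 68.3 mm.

c ≈ 68.3 mm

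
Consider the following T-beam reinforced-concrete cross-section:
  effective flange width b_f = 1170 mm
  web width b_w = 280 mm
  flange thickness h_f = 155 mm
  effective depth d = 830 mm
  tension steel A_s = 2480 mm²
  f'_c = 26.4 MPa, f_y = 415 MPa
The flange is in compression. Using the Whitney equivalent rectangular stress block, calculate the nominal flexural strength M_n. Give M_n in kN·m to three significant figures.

M_n ≈ 834 kN·m

Tension: T = A_s f_y = 2480 × 415 = 1029200 N.
Try a within the flange: a = T/(0.85 f'_c b_f) = 1029200/(0.85 × 26.4 × 1170) = 39.20 mm.
Since a = 39.20 ≤ h_f = 155 mm, the stress block lies entirely in the flange; analyse as a rectangular beam of width b_f.
M_n = T(d − a/2) = 1029200 × (830 − 19.6) = 834.06 × 10⁶ N·mm.
M_n = 834.06 kN·m.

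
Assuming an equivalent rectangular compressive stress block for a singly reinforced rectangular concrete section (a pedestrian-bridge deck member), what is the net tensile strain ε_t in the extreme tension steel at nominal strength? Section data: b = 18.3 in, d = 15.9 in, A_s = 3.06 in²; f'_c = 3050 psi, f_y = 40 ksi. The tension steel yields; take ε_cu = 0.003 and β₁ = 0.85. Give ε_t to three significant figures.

a = A_s f_y/(0.85 f'_c b) = 2.580 in.
β₁ = 0.85, so c = a/β₁ = 2.580/0.85 = 3.035 in.
From the linear strain diagram with ε_cu = 0.003: ε_t = 0.003 (d − c)/c = 0.003 × (15.9 − 3.035)/3.035 = 0.0127.
Since ε_t ≥ 0.005, the section is tension-controlled.

ε_t ≈ 0.0127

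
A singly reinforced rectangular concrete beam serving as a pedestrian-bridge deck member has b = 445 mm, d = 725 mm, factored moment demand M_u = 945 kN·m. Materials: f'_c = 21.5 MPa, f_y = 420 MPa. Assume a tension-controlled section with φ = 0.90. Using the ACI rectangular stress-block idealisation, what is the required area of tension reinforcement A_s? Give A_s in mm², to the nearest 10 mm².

A_s ≈ 4030 mm²

M_n = M_u/φ = 945/0.90 = 1050 kN·m.
With M_n = 0.85 f'_c a b (d − a/2), solve the quadratic for a:
a = d − √(d² − 2M_n/(0.85 f'_c b)) = 725 − √(725² − 2 × 1050×10⁶/(0.85 × 21.5 × 445)) = 207.89 mm.
A_s = 0.85 f'_c a b / f_y = 0.85 × 21.5 × 207.89 × 445 / 420 = 4025.3 mm².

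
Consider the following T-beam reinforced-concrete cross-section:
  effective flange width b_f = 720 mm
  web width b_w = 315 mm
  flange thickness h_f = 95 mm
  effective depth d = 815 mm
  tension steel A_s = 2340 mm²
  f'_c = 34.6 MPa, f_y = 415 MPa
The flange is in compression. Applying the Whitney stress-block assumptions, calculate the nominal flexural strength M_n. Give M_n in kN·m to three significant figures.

M_n ≈ 769 kN·m

Tension: T = A_s f_y = 2340 × 415 = 971100 N.
Try a within the flange: a = T/(0.85 f'_c b_f) = 971100/(0.85 × 34.6 × 720) = 45.86 mm.
Since a = 45.86 ≤ h_f = 95 mm, the stress block lies entirely in the flange; analyse as a rectangular beam of width b_f.
M_n = T(d − a/2) = 971100 × (815 − 22.93) = 769.18 × 10⁶ N·mm.
M_n = 769.18 kN·m.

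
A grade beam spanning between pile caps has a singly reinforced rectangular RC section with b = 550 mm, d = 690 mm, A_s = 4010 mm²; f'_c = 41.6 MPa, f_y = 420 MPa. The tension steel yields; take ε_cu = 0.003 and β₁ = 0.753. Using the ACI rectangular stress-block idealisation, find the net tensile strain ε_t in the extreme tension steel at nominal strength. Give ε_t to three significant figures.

ε_t ≈ 0.0150

a = A_s f_y/(0.85 f'_c b) = 86.60 mm.
β₁ = 0.753, so c = a/β₁ = 86.60/0.753 = 115.01 mm.
From the linear strain diagram with ε_cu = 0.003: ε_t = 0.003 (d − c)/c = 0.003 × (690 − 115.01)/115.01 = 0.0150.
Since ε_t ≥ 0.005, the section is tension-controlled.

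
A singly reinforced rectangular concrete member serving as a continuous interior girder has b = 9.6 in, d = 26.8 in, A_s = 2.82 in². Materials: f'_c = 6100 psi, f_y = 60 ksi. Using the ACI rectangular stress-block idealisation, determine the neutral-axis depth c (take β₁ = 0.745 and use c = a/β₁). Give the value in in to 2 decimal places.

c ≈ 4.56 in

T = A_s f_y = 2.82 × 60 = 169.2 kips.
a = T/(0.85 f'_c b) = 169.2/(0.85 × 6.1 × 9.6) = 3.3992 in.
With β₁ = 0.745, c = a/β₁ = 3.3992/0.745 = 4.56 in.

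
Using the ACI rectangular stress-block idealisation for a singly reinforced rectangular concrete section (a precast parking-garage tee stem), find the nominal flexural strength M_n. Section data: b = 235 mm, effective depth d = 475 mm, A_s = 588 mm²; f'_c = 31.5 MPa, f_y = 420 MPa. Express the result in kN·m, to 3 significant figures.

T = A_s f_y = 588 × 420 = 246960 N = 246.96 kN.
From C = T: a = T/(0.85 f'_c b) = 246960/(0.85 × 31.5 × 235) = 39.25 mm.
M_n = T(d − a/2) = 246.96 kN × (475 − 19.625) mm = 112.46 kN·m.

M_n ≈ 112 kN·m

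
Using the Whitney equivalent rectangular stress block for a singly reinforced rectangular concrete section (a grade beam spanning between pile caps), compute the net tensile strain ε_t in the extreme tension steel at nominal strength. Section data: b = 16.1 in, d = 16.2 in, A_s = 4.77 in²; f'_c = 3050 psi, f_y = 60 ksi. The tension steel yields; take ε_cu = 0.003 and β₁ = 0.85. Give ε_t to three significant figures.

a = A_s f_y/(0.85 f'_c b) = 6.857 in.
β₁ = 0.85, so c = a/β₁ = 6.857/0.85 = 8.067 in.
From the linear strain diagram with ε_cu = 0.003: ε_t = 0.003 (d − c)/c = 0.003 × (16.2 − 8.067)/8.067 = 0.00302.
ε_t < 0.004 — the section is over-reinforced for flexure under ACI limits.

ε_t ≈ 0.00302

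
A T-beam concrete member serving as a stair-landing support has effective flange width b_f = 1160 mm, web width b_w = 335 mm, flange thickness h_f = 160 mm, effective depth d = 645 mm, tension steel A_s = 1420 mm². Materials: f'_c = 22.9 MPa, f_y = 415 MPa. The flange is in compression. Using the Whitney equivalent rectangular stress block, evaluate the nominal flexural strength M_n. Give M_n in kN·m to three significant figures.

Tension: T = A_s f_y = 1420 × 415 = 589300 N.
Try a within the flange: a = T/(0.85 f'_c b_f) = 589300/(0.85 × 22.9 × 1160) = 26.10 mm.
Since a = 26.10 ≤ h_f = 160 mm, the stress block lies entirely in the flange; analyse as a rectangular beam of width b_f.
M_n = T(d − a/2) = 589300 × (645 − 13.05) = 372.41 × 10⁶ N·mm.
M_n = 372.41 kN·m.

M_n ≈ 372 kN·m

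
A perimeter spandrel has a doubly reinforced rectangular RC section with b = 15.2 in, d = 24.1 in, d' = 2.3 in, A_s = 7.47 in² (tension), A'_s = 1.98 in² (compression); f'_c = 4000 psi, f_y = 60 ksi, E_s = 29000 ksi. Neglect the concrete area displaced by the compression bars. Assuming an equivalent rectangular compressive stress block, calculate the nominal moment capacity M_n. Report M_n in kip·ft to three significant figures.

Assume both steels yield.
a = (A_s − A'_s) f_y/(0.85 f'_c b) = (7.47 − 1.98) × 60/(0.85 × 4 × 15.2) = 6.374 in.
c = a/β₁ = 6.374/0.85 = 7.499 in; ε'_s = 0.003(c − d')/c = 0.0021 ≥ ε_y = 0.0021, so the compression steel yields.
M_n = (A_s − A'_s) f_y (d − a/2) + A'_s f_y (d − d') = 329.4 × (24.1 − 3.187) + 118.8 × (24.1 − 2.3) = 6888.7 + 2589.8 = 9478.5 kip·in = 9478.5/12 = 789.88 kip·ft.

M_n ≈ 790 kip·ft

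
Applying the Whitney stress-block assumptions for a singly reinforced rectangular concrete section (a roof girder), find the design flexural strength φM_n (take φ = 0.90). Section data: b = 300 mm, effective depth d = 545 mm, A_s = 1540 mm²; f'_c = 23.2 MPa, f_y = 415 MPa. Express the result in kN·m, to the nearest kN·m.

φM_n ≈ 282 kN·m

T = A_s f_y = 1540 × 415 = 639100 N = 639.1 kN.
From C = T: a = T/(0.85 f'_c b) = 639100/(0.85 × 23.2 × 300) = 108.03 mm.
M_n = T(d − a/2) = 639.1 kN × (545 − 54.015) mm = 313.79 kN·m.
φM_n = 0.90 × 313.79 = 282.41 kN·m.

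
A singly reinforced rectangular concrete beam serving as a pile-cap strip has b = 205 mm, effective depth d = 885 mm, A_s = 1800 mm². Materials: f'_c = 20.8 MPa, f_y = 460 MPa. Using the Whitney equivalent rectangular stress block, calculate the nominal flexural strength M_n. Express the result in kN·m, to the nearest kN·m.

T = A_s f_y = 1800 × 460 = 828000 N = 828 kN.
From C = T: a = T/(0.85 f'_c b) = 828000/(0.85 × 20.8 × 205) = 228.45 mm.
M_n = T(d − a/2) = 828 kN × (885 − 114.225) mm = 638.20 kN·m.

M_n ≈ 638 kN·m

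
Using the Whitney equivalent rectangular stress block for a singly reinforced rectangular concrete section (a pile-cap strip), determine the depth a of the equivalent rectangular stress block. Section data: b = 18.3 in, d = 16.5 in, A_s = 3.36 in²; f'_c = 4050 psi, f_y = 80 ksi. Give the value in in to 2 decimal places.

T = A_s f_y = 3.36 × 80 = 268.8 kips.
a = T/(0.85 f'_c b) = 268.8/(0.85 × 4.05 × 18.3) = 4.27 in.

a ≈ 4.27 in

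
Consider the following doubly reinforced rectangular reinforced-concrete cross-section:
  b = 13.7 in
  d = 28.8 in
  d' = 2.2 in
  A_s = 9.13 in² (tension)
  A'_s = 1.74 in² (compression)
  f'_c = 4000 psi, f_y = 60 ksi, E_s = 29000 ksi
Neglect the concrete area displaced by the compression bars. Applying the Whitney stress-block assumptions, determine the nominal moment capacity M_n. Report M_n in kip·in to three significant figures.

M_n ≈ 13400 kip·in

Assume both steels yield.
a = (A_s − A'_s) f_y/(0.85 f'_c b) = (9.13 − 1.74) × 60/(0.85 × 4 × 13.7) = 9.519 in.
c = a/β₁ = 9.519/0.85 = 11.199 in; ε'_s = 0.003(c − d')/c = 0.0024 ≥ ε_y = 0.0021, so the compression steel yields.
M_n = (A_s − A'_s) f_y (d − a/2) + A'_s f_y (d − d') = 443.4 × (28.8 − 4.7595) + 104.4 × (28.8 − 2.2) = 10659.6 + 2777.0 = 13436.6 kip·in.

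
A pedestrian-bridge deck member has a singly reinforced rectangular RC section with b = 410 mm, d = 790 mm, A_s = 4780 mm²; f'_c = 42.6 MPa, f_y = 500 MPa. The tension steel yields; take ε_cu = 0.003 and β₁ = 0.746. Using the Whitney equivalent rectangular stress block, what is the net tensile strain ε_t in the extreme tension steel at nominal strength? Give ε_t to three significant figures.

a = A_s f_y/(0.85 f'_c b) = 160.99 mm.
β₁ = 0.746, so c = a/β₁ = 160.99/0.746 = 215.80 mm.
From the linear strain diagram with ε_cu = 0.003: ε_t = 0.003 (d − c)/c = 0.003 × (790 − 215.80)/215.80 = 0.00798.
Since ε_t ≥ 0.005, the section is tension-controlled.

ε_t ≈ 0.00798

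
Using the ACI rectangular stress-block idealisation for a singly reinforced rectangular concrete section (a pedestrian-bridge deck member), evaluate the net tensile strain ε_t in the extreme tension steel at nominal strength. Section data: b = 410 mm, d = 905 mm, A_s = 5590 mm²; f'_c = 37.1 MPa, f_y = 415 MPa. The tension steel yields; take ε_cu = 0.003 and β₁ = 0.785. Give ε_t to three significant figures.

ε_t ≈ 0.00888

a = A_s f_y/(0.85 f'_c b) = 179.43 mm.
β₁ = 0.785, so c = a/β₁ = 179.43/0.785 = 228.57 mm.
From the linear strain diagram with ε_cu = 0.003: ε_t = 0.003 (d − c)/c = 0.003 × (905 − 228.57)/228.57 = 0.00888.
Since ε_t ≥ 0.005, the section is tension-controlled.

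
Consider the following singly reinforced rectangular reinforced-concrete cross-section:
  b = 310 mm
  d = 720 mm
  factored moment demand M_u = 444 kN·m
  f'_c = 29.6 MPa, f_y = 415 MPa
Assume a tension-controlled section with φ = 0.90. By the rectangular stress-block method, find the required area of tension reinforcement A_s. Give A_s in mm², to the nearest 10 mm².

M_n = M_u/φ = 444/0.90 = 493.333 kN·m.
With M_n = 0.85 f'_c a b (d − a/2), solve the quadratic for a:
a = d − √(d² − 2M_n/(0.85 f'_c b)) = 720 − √(720² − 2 × 493.333×10⁶/(0.85 × 29.6 × 310)) = 93.98 mm.
A_s = 0.85 f'_c a b / f_y = 0.85 × 29.6 × 93.98 × 310 / 415 = 1766.3 mm².

A_s ≈ 1770 mm²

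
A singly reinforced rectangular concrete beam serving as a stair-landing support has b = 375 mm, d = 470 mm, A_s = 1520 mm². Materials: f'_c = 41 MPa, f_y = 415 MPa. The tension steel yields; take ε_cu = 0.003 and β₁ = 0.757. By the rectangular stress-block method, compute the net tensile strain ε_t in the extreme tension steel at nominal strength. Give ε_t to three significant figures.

a = A_s f_y/(0.85 f'_c b) = 48.27 mm.
β₁ = 0.757, so c = a/β₁ = 48.27/0.757 = 63.76 mm.
From the linear strain diagram with ε_cu = 0.003: ε_t = 0.003 (d − c)/c = 0.003 × (470 − 63.76)/63.76 = 0.0191.
Since ε_t ≥ 0.005, the section is tension-controlled.

ε_t ≈ 0.0191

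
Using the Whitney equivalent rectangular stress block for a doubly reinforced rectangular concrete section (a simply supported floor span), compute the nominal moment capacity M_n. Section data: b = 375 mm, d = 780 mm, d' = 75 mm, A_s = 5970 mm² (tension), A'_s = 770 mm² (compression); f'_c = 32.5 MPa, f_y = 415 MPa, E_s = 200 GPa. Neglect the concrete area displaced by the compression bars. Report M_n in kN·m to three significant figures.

M_n ≈ 1680 kN·m

Assume both tension and compression steel yield.
Net tension couple steel: A_s − A'_s = 5200 mm².
a = (A_s − A'_s) f_y / (0.85 f'_c b) = 2158000/(0.85 × 32.5 × 375) = 208.31 mm.
c = a/β₁ = 208.31/0.818 = 254.66 mm; ε'_s = 0.003(c − d')/c = 0.0021 ≥ f_y/E_s = 0.0021, so compression steel does yield.
M_n = (A_s − A'_s) f_y (d − a/2) + A'_s f_y (d − d') = [2158000 × (780 − 104.155) + 319550 × (780 − 75)] × 10⁻⁶ = 1458.47 + 225.28 = 1683.75 kN·m.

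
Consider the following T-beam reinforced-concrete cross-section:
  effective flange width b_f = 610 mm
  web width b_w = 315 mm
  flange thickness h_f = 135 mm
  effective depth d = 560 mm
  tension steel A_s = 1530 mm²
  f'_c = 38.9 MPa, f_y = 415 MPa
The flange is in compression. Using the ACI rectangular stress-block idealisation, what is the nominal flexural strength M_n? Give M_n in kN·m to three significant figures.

Tension: T = A_s f_y = 1530 × 415 = 634950 N.
Try a within the flange: a = T/(0.85 f'_c b_f) = 634950/(0.85 × 38.9 × 610) = 31.48 mm.
Since a = 31.48 ≤ h_f = 135 mm, the stress block lies entirely in the flange; analyse as a rectangular beam of width b_f.
M_n = T(d − a/2) = 634950 × (560 − 15.74) = 345.58 × 10⁶ N·mm.
M_n = 345.58 kN·m.

M_n ≈ 346 kN·m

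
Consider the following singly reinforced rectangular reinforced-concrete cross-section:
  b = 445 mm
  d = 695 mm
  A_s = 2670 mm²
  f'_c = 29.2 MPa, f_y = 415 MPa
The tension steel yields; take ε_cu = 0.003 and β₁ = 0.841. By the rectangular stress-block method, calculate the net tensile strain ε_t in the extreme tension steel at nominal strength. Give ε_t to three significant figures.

ε_t ≈ 0.0145

a = A_s f_y/(0.85 f'_c b) = 100.32 mm.
β₁ = 0.841, so c = a/β₁ = 100.32/0.841 = 119.29 mm.
From the linear strain diagram with ε_cu = 0.003: ε_t = 0.003 (d − c)/c = 0.003 × (695 − 119.29)/119.29 = 0.0145.
Since ε_t ≥ 0.005, the section is tension-controlled.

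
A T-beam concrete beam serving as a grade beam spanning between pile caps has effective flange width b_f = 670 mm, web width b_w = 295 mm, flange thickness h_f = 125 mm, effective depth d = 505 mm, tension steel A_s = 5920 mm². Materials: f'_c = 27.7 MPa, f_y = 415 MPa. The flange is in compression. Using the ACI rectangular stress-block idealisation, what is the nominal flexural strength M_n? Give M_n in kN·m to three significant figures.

M_n ≈ 1040 kN·m

Tension: T = A_s f_y = 5920 × 415 = 2456800 N.
Try a within the flange: a = T/(0.85 f'_c b_f) = 2456800/(0.85 × 27.7 × 670) = 155.74 mm.
a = 155.74 > h_f = 125 mm: the block extends into the web. Split into flange-overhang and web parts.
C_f = 0.85 f'_c (b_f − b_w) h_f = 0.85 × 27.7 × (670 − 295) × 125 = 1103672 N.
Remaining web compression depth: a_w = (T − C_f)/(0.85 f'_c b_w) = (2456800 − 1103672)/(0.85 × 27.7 × 295) = 194.81 mm.
M_n = C_f(d − h_f/2) + (T − C_f)(d − a_w/2) = 1103672 × (505 − 62.5) + 1353128 × (505 − 97.405) = 488.37 + 551.53 = 1039.90 × 10⁶ N·mm.
M_n = 1039.90 kN·m.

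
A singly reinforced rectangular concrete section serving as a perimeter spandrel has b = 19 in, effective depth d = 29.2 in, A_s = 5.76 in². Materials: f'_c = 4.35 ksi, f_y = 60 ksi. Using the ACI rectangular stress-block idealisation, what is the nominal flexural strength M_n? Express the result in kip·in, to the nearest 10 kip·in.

T = A_s f_y = 5.76 × 60 = 345.6 kips.
a = T/(0.85 f'_c b) = 345.6/(0.85 × 4.35 × 19) = 4.919 in.
M_n = T(d − a/2) = 345.6 × (29.2 − 2.4595) = 9241.5 kip·in.

M_n ≈ 9240 kip·in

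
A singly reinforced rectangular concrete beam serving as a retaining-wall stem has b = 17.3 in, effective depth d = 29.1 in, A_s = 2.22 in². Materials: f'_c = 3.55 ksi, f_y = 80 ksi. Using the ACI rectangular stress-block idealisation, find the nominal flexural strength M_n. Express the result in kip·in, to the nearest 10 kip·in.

T = A_s f_y = 2.22 × 80 = 177.6 kips.
a = T/(0.85 f'_c b) = 177.6/(0.85 × 3.55 × 17.3) = 3.402 in.
M_n = T(d − a/2) = 177.6 × (29.1 − 1.701) = 4866.1 kip·in.

M_n ≈ 4870 kip·in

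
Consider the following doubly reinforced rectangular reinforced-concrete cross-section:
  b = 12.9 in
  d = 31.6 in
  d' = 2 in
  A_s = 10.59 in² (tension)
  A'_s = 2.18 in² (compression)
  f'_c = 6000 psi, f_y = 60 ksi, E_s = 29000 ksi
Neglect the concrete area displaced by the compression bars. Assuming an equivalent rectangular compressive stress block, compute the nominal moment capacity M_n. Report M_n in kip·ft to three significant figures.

M_n ≈ 1490 kip·ft

Assume both steels yield.
a = (A_s − A'_s) f_y/(0.85 f'_c b) = (10.59 − 2.18) × 60/(0.85 × 6 × 12.9) = 7.670 in.
c = a/β₁ = 7.670/0.75 = 10.227 in; ε'_s = 0.003(c − d')/c = 0.0024 ≥ ε_y = 0.0021, so the compression steel yields.
M_n = (A_s − A'_s) f_y (d − a/2) + A'_s f_y (d − d') = 504.6 × (31.6 − 3.835) + 130.8 × (31.6 − 2) = 14010.2 + 3871.7 = 17881.9 kip·in = 17881.9/12 = 1490.16 kip·ft.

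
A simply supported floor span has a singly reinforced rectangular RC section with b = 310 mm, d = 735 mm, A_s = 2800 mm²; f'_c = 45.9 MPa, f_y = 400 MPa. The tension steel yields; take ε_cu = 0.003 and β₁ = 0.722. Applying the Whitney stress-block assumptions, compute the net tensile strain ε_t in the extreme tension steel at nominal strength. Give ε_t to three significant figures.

ε_t ≈ 0.0142

a = A_s f_y/(0.85 f'_c b) = 92.60 mm.
β₁ = 0.722, so c = a/β₁ = 92.60/0.722 = 128.25 mm.
From the linear strain diagram with ε_cu = 0.003: ε_t = 0.003 (d − c)/c = 0.003 × (735 − 128.25)/128.25 = 0.0142.
Since ε_t ≥ 0.005, the section is tension-controlled.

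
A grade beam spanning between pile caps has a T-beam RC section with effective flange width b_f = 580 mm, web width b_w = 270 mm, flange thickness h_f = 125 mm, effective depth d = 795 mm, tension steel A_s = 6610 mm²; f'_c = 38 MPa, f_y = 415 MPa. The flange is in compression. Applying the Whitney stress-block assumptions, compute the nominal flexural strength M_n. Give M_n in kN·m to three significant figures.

Tension: T = A_s f_y = 6610 × 415 = 2743150 N.
Try a within the flange: a = T/(0.85 f'_c b_f) = 2743150/(0.85 × 38 × 580) = 146.43 mm.
a = 146.43 > h_f = 125 mm: the block extends into the web. Split into flange-overhang and web parts.
C_f = 0.85 f'_c (b_f − b_w) h_f = 0.85 × 38 × (580 − 270) × 125 = 1251625 N.
Remaining web compression depth: a_w = (T − C_f)/(0.85 f'_c b_w) = (2743150 − 1251625)/(0.85 × 38 × 270) = 171.03 mm.
M_n = C_f(d − h_f/2) + (T − C_f)(d − a_w/2) = 1251625 × (795 − 62.5) + 1491525 × (795 − 85.515) = 916.82 + 1058.21 = 1975.03 × 10⁶ N·mm.
M_n = 1975.03 kN·m.

M_n ≈ 1980 kN·m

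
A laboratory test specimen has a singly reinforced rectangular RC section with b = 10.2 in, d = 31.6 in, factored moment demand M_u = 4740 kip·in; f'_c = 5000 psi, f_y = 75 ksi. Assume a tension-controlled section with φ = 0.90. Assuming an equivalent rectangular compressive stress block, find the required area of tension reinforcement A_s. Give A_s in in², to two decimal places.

M_n = M_u/φ = 4740/0.90 = 5266.67 kip·in.
From M_n = 0.85 f'_c a b (d − a/2):
a = d − √(d² − 2M_n/(0.85 f'_c b)) = 31.6 − √(31.6² − 2 × 5266.67/(0.85 × 5 × 10.2)) = 4.112 in.
A_s = 0.85 f'_c a b / f_y = 0.85 × 5 × 4.112 × 10.2 / 75 = 2.377 in².

A_s ≈ 2.38 in²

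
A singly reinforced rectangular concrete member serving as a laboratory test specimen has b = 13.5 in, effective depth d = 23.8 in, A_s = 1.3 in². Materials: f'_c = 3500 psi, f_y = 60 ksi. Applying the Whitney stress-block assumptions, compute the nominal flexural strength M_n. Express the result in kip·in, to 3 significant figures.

M_n ≈ 1780 kip·in

T = A_s f_y = 1.3 × 60 = 78 kips.
a = T/(0.85 f'_c b) = 78/(0.85 × 3.5 × 13.5) = 1.942 in.
M_n = T(d − a/2) = 78 × (23.8 − 0.971) = 1780.7 kip·in.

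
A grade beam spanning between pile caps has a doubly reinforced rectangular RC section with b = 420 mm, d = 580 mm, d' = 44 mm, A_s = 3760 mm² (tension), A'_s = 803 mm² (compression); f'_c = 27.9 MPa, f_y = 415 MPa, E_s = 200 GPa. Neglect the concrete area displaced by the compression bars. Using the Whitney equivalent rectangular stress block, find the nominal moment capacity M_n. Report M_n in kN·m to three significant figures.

Assume both tension and compression steel yield.
Net tension couple steel: A_s − A'_s = 2957 mm².
a = (A_s − A'_s) f_y / (0.85 f'_c b) = 1227155/(0.85 × 27.9 × 420) = 123.20 mm.
c = a/β₁ = 123.20/0.85 = 144.94 mm; ε'_s = 0.003(c − d')/c = 0.0021 ≥ f_y/E_s = 0.0021, so compression steel does yield.
M_n = (A_s − A'_s) f_y (d − a/2) + A'_s f_y (d − d') = [1227155 × (580 − 61.6) + 333245 × (580 − 44)] × 10⁻⁶ = 636.16 + 178.62 = 814.78 kN·m.

M_n ≈ 815 kN·m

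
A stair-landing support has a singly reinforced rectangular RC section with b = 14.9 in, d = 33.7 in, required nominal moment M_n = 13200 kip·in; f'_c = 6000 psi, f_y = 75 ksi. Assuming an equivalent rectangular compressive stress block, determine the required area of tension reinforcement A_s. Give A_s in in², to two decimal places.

A_s ≈ 5.70 in²

From M_n = 0.85 f'_c a b (d − a/2):
a = d − √(d² − 2M_n/(0.85 f'_c b)) = 33.7 − √(33.7² − 2 × 13200/(0.85 × 6 × 14.9)) = 5.624 in.
A_s = 0.85 f'_c a b / f_y = 0.85 × 6 × 5.624 × 14.9 / 75 = 5.698 in².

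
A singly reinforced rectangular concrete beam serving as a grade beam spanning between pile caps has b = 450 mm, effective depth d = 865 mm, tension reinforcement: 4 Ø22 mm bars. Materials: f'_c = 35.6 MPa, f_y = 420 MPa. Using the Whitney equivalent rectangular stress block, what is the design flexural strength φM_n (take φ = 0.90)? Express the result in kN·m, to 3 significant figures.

A_s = 4 × 380 = 1520 mm².
T = A_s f_y = 1520 × 420 = 638400 N = 638.4 kN.
From C = T: a = T/(0.85 f'_c b) = 638400/(0.85 × 35.6 × 450) = 46.88 mm.
M_n = T(d − a/2) = 638.4 kN × (865 − 23.44) mm = 537.25 kN·m.
φM_n = 0.90 × 537.25 = 483.53 kN·m.

φM_n ≈ 484 kN·m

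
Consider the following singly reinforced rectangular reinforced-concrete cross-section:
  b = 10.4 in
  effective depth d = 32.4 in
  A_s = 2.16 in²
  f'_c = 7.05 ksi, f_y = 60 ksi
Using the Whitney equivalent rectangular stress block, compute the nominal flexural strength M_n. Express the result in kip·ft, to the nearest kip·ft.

T = A_s f_y = 2.16 × 60 = 129.6 kips.
a = T/(0.85 f'_c b) = 129.6/(0.85 × 7.05 × 10.4) = 2.080 in.
M_n = T(d − a/2) = 129.6 × (32.4 − 1.04) = 4064.3 kip·in = 4064.3/12 = 338.69 kip·ft.

M_n ≈ 339 kip·ft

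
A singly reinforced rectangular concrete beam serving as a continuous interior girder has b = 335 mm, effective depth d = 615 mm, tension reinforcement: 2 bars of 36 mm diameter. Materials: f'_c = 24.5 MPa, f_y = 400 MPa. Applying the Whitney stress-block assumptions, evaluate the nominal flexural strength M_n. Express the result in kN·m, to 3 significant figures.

A_s = 2 × 1018 = 2036 mm².
T = A_s f_y = 2036 × 400 = 814400 N = 814.4 kN.
From C = T: a = T/(0.85 f'_c b) = 814400/(0.85 × 24.5 × 335) = 116.74 mm.
M_n = T(d − a/2) = 814.4 kN × (615 − 58.37) mm = 453.32 kN·m.

M_n ≈ 453 kN·m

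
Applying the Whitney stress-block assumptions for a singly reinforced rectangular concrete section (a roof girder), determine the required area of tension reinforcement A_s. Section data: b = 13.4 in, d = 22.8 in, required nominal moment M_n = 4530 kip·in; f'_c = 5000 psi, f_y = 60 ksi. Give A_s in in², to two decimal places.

A_s ≈ 3.61 in²

From M_n = 0.85 f'_c a b (d − a/2):
a = d − √(d² − 2M_n/(0.85 f'_c b)) = 22.8 − √(22.8² − 2 × 4530/(0.85 × 5 × 13.4)) = 3.806 in.
A_s = 0.85 f'_c a b / f_y = 0.85 × 5 × 3.806 × 13.4 / 60 = 3.613 in².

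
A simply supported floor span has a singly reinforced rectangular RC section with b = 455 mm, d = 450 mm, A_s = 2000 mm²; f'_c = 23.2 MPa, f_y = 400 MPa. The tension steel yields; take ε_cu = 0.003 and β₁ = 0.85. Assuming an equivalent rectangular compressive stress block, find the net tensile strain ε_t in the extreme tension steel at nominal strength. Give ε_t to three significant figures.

a = A_s f_y/(0.85 f'_c b) = 89.16 mm.
β₁ = 0.85, so c = a/β₁ = 89.16/0.85 = 104.89 mm.
From the linear strain diagram with ε_cu = 0.003: ε_t = 0.003 (d − c)/c = 0.003 × (450 − 104.89)/104.89 = 0.00987.
Since ε_t ≥ 0.005, the section is tension-controlled.

ε_t ≈ 0.00987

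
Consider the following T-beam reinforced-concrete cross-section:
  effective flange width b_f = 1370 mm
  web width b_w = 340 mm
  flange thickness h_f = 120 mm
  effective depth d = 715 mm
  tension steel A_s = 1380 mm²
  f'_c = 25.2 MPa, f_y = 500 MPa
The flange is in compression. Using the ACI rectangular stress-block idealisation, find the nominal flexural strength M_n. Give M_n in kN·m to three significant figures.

Tension: T = A_s f_y = 1380 × 500 = 690000 N.
Try a within the flange: a = T/(0.85 f'_c b_f) = 690000/(0.85 × 25.2 × 1370) = 23.51 mm.
Since a = 23.51 ≤ h_f = 120 mm, the stress block lies entirely in the flange; analyse as a rectangular beam of width b_f.
M_n = T(d − a/2) = 690000 × (715 − 11.755) = 485.24 × 10⁶ N·mm.
M_n = 485.24 kN·m.

M_n ≈ 485 kN·m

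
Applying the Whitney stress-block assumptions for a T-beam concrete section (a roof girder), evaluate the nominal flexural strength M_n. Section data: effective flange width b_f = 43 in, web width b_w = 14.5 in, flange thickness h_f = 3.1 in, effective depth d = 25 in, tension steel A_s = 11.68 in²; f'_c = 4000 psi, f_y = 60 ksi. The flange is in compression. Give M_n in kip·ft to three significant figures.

M_n ≈ 1290 kip·ft

Tension: T = A_s f_y = 11.68 × 60 = 700.8 kips.
Try a within the flange: a = T/(0.85 f'_c b_f) = 700.8/(0.85 × 4 × 43) = 4.793 in.
a = 4.793 > h_f = 3.1 in: the block extends into the web. Split into flange-overhang and web parts.
C_f = 0.85 f'_c (b_f − b_w) h_f = 0.85 × 4 × (43 − 14.5) × 3.1 = 300.4 kips.
Remaining web compression depth: a_w = (T − C_f)/(0.85 f'_c b_w) = (700.8 − 300.4)/(0.85 × 4 × 14.5) = 8.122 in.
M_n = C_f(d − h_f/2) + (T − C_f)(d − a_w/2) = 300.4 × (25 − 1.55) + 400.4 × (25 − 4.061) = 7044.4 + 8384.0 = 15428.4 kip·in.
M_n = 15428.4/12 = 1285.70 kip·ft.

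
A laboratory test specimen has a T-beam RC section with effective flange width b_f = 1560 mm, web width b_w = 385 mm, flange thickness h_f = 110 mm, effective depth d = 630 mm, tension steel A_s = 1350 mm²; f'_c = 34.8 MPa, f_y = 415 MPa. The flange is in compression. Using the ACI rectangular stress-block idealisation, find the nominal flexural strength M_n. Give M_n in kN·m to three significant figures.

Tension: T = A_s f_y = 1350 × 415 = 560250 N.
Try a within the flange: a = T/(0.85 f'_c b_f) = 560250/(0.85 × 34.8 × 1560) = 12.14 mm.
Since a = 12.14 ≤ h_f = 110 mm, the stress block lies entirely in the flange; analyse as a rectangular beam of width b_f.
M_n = T(d − a/2) = 560250 × (630 − 6.07) = 349.56 × 10⁶ N·mm.
M_n = 349.56 kN·m.

M_n ≈ 350 kN·m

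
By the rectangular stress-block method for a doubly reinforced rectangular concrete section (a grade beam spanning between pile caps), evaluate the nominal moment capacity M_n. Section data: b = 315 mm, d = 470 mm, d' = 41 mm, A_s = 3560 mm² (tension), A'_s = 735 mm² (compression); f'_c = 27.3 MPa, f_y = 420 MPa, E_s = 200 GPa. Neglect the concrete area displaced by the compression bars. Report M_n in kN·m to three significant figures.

M_n ≈ 594 kN·m

Assume both tension and compression steel yield.
Net tension couple steel: A_s − A'_s = 2825 mm².
a = (A_s − A'_s) f_y / (0.85 f'_c b) = 1186500/(0.85 × 27.3 × 315) = 162.32 mm.
c = a/β₁ = 162.32/0.85 = 190.96 mm; ε'_s = 0.003(c − d')/c = 0.0024 ≥ f_y/E_s = 0.0021, so compression steel does yield.
M_n = (A_s − A'_s) f_y (d − a/2) + A'_s f_y (d − d') = [1186500 × (470 − 81.16) + 308700 × (470 − 41)] × 10⁻⁶ = 461.36 + 132.43 = 593.79 kN·m.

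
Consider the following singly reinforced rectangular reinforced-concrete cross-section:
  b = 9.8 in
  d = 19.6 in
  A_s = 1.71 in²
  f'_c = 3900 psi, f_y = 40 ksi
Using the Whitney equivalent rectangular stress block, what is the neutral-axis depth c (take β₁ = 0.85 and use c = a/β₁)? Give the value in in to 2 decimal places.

c ≈ 2.48 in

T = A_s f_y = 1.71 × 40 = 68.4 kips.
a = T/(0.85 f'_c b) = 68.4/(0.85 × 3.9 × 9.8) = 2.1055 in.
With β₁ = 0.85, c = a/β₁ = 2.1055/0.85 = 2.48 in.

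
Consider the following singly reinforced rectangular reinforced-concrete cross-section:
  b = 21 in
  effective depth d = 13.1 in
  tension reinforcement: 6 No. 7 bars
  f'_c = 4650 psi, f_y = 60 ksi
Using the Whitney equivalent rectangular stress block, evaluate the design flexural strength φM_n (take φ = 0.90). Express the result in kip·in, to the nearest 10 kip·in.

A_s = 6 × 0.6 = 3.6 in².
T = A_s f_y = 3.6 × 60 = 216 kips.
a = T/(0.85 f'_c b) = 216/(0.85 × 4.65 × 21) = 2.602 in.
M_n = T(d − a/2) = 216 × (13.1 − 1.301) = 2548.6 kip·in.
φM_n = 0.90 × 2548.6 = 2293.7 kip·in.

φM_n ≈ 2290 kip·in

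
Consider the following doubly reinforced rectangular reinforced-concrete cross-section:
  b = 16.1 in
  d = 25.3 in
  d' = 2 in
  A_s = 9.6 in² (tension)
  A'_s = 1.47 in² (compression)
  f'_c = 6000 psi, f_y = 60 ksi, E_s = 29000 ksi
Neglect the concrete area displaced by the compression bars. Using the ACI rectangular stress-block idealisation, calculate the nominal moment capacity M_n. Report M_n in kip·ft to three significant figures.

M_n ≈ 1080 kip·ft

Assume both steels yield.
a = (A_s − A'_s) f_y/(0.85 f'_c b) = (9.6 − 1.47) × 60/(0.85 × 6 × 16.1) = 5.941 in.
c = a/β₁ = 5.941/0.75 = 7.921 in; ε'_s = 0.003(c − d')/c = 0.0022 ≥ ε_y = 0.0021, so the compression steel yields.
M_n = (A_s − A'_s) f_y (d − a/2) + A'_s f_y (d − d') = 487.8 × (25.3 − 2.9705) + 88.2 × (25.3 − 2) = 10892.3 + 2055.1 = 12947.4 kip·in = 12947.4/12 = 1078.95 kip·ft.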